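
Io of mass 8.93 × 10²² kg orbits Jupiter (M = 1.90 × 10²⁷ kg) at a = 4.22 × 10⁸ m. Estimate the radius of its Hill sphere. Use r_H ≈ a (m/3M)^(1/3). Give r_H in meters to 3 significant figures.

1.06 × 10⁷ m

r_H ≈ a (m/3M)^(1/3)
    = (4.22 × 10⁸) × (8.93 × 10²² / (3 × 1.90 × 10²⁷))^(1/3)
    = 1.06 × 10⁷ m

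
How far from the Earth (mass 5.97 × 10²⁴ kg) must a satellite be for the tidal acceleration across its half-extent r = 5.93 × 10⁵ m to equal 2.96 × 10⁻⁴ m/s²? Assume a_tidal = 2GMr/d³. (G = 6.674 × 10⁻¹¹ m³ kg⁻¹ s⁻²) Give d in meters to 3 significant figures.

1.17 × 10⁸ m

2GMr/d³ = a_tidal  ⇒  d = (2GMr / a_tidal)^(1/3)
d = (2 × 6.674×10⁻¹¹ × (5.97 × 10²⁴) × (5.93 × 10⁵) / (2.96 × 10⁻⁴))^(1/3)
  = 1.17 × 10⁸ m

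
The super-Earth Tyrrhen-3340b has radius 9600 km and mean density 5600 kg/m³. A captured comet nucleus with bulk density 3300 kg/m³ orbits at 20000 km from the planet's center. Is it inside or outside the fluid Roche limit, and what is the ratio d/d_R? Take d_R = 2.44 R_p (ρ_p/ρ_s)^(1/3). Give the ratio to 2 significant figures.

inside; d/d_R ≈ 0.72

d_R = 2.44 × (9600 km) × (5600/3300)^(1/3) = 27940 km
d/d_R = (20000) / (27940) = 0.72
Since d/d_R < 1, the body is inside the Roche limit.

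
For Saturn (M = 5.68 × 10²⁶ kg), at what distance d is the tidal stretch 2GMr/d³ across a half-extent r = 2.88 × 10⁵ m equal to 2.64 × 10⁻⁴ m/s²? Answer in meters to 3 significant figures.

4.36 × 10⁸ m

2GMr/d³ = a_tidal  ⇒  d = (2GMr / a_tidal)^(1/3)
d = (2 × 6.674×10⁻¹¹ × (5.68 × 10²⁶) × (2.88 × 10⁵) / (2.64 × 10⁻⁴))^(1/3)
  = 4.36 × 10⁸ m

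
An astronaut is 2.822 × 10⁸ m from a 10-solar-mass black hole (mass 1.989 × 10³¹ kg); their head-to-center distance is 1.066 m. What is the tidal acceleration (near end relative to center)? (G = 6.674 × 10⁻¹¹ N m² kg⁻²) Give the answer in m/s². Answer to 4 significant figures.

Differencing GM/(d−r)² and GM/d² to first order in r/d gives 2GMr/d³.
Δa = 2GMr/d³
   = 2 × (6.674 × 10⁻¹¹) × (1.989 × 10³¹) × (1.066) / (2.822 × 10⁸)³
   = 1.259 × 10⁻⁴ m/s²

1.259 × 10⁻⁴ m/s²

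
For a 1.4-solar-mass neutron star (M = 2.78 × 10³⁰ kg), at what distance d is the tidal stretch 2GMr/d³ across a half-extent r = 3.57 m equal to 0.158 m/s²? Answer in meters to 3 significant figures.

2.03 × 10⁷ m

2GMr/d³ = a_tidal  ⇒  d = (2GMr / a_tidal)^(1/3)
d = (2 × 6.674×10⁻¹¹ × (2.78 × 10³⁰) × (3.57) / (0.158))^(1/3)
  = 2.03 × 10⁷ m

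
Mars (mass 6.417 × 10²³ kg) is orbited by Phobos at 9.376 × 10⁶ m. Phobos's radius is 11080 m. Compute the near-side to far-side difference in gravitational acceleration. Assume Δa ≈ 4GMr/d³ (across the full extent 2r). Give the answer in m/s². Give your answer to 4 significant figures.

Near-to-far spans 2r, so the tidal difference is twice the near-to-center value: 4GMr/d³.
Δg = 4GMr/d³
   = 4 × (6.674 × 10⁻¹¹) × (6.417 × 10²³) × (11080) / (9.376 × 10⁶)³
   = 2.303 × 10⁻³ m/s²

2.303 × 10⁻³ m/s²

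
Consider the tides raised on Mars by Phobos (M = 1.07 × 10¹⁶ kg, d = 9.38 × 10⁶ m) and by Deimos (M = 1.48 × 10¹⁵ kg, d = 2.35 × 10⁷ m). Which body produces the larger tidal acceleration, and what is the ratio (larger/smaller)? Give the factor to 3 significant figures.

Phobos, by a factor of ≈ 114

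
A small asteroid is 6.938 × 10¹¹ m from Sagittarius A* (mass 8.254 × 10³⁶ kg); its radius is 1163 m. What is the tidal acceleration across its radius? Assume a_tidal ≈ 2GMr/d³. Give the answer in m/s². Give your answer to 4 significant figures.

3.837 × 10⁻⁶ m/s²

The tidal stretch is the gradient of GM/d² times the body's extent r, hence the 1/d³ dependence.
Δa = 2GMr/d³
   = 2 × (6.674 × 10⁻¹¹) × (8.254 × 10³⁶) × (1163) / (6.938 × 10¹¹)³
   = 3.837 × 10⁻⁶ m/s²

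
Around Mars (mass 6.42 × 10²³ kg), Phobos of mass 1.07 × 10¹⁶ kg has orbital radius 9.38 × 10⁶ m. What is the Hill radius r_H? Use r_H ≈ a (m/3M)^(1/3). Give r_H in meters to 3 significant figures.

1.66 × 10⁴ m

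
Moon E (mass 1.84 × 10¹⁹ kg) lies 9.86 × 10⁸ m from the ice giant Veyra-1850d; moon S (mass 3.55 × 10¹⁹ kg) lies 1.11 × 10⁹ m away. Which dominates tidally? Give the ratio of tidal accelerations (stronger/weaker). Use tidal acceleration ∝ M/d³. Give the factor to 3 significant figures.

Moon S, by a factor of ≈ 1.35

Tidal stretch scales as M/d³; compute that for each body.
Moon E: (1.84 × 10¹⁹) / (9.86 × 10⁸)³ = 1.919 × 10⁻⁸
Moon S: (3.55 × 10¹⁹) / (1.11 × 10⁹)³ = 2.596 × 10⁻⁸
Ratio (larger/smaller) = 1.35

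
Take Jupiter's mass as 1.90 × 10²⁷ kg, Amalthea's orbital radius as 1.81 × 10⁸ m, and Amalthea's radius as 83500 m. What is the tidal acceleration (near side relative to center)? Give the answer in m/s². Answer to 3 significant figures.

a_tidal = 2GMr/d³
        = 2 × (6.674 × 10⁻¹¹) × (1.90 × 10²⁷) × (83500) / (1.81 × 10⁸)³
        = 3.57 × 10⁻³ m/s²

3.57 × 10⁻³ m/s²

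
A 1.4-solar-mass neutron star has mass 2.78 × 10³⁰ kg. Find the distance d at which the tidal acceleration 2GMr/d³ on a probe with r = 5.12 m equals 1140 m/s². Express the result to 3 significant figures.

2GMr/d³ = a_tidal  ⇒  d = (2GMr / a_tidal)^(1/3)
d = (2 × 6.674×10⁻¹¹ × (2.78 × 10³⁰) × (5.12) / (1140))^(1/3)
  = 1.19 × 10⁶ m

1.19 × 10⁶ m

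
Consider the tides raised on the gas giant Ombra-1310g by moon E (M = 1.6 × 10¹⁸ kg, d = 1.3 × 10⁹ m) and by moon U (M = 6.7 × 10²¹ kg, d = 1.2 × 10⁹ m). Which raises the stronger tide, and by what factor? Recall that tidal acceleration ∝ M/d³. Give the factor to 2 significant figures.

Moon U, by a factor of ≈ 5300

The tide-raising term goes as M/d³ (the gradient of a 1/d² field).
Moon E: (1.6 × 10¹⁸) / (1.3 × 10⁹)³ = 7.283 × 10⁻¹⁰
Moon U: (6.7 × 10²¹) / (1.2 × 10⁹)³ = 3.877 × 10⁻⁶
Ratio (larger/smaller) = 5300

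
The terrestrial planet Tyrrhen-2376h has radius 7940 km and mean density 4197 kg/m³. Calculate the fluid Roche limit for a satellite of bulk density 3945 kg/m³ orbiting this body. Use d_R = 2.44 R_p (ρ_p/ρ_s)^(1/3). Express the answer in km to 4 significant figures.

19780 km

d_R = 2.44 × 7940 km × (4197/3945)^(1/3)
    = 19780 km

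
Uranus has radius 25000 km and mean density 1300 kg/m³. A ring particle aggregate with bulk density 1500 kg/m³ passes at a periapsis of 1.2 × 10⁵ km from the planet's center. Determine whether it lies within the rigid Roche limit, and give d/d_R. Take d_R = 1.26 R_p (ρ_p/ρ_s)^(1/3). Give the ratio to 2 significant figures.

outside; d/d_R ≈ 4.0

d_R = 1.26 × (25000 km) × (1300/1500)^(1/3) = 30030 km
d/d_R = (1.2 × 10⁵) / (30030) = 4.0
Since d/d_R > 1, the body is outside the Roche limit.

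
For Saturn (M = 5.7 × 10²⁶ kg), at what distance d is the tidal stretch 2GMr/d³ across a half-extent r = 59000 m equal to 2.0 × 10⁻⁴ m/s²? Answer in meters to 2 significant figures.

2.8 × 10⁸ m

2GMr/d³ = a_tidal  ⇒  d = (2GMr / a_tidal)^(1/3)
d = (2 × 6.674×10⁻¹¹ × (5.7 × 10²⁶) × (59000) / (2.0 × 10⁻⁴))^(1/3)
  = 2.8 × 10⁸ m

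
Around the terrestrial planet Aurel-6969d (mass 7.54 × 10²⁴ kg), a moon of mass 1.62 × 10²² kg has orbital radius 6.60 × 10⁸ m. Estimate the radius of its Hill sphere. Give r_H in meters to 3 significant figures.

5.90 × 10⁷ m

r_H ≈ a (m/3M)^(1/3)
    = (6.60 × 10⁸) × (1.62 × 10²² / (3 × 7.54 × 10²⁴))^(1/3)
    = 5.90 × 10⁷ m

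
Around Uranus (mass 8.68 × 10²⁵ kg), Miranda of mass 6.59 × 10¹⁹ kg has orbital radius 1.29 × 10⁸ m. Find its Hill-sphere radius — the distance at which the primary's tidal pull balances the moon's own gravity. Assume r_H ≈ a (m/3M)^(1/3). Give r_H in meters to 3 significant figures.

r_H ≈ a (m/3M)^(1/3)
    = (1.29 × 10⁸) × (6.59 × 10¹⁹ / (3 × 8.68 × 10²⁵))^(1/3)
    = 8.16 × 10⁵ m

8.16 × 10⁵ m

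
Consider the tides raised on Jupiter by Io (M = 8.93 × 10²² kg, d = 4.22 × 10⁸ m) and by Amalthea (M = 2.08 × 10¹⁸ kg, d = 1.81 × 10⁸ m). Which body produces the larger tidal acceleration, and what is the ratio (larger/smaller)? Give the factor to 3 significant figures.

Compare M/d³ for the two perturbers:
Io: (8.93 × 10²²) / (4.22 × 10⁸)³ = 1.188 × 10⁻³
Amalthea: (2.08 × 10¹⁸) / (1.81 × 10⁸)³ = 3.508 × 10⁻⁷
Ratio (larger/smaller) = 3390

Io, by a factor of ≈ 3390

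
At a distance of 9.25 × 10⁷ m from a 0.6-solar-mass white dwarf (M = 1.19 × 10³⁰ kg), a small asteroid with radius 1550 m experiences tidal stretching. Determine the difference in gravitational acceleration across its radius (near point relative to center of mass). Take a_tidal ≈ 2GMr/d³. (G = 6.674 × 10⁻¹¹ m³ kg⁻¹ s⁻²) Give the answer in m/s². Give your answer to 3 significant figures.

3.11 × 10⁻¹ m/s²

Δg = 2GMr/d³
   = 2 × (6.674 × 10⁻¹¹) × (1.19 × 10³⁰) × (1550) / (9.25 × 10⁷)³
   = 3.11 × 10⁻¹ m/s²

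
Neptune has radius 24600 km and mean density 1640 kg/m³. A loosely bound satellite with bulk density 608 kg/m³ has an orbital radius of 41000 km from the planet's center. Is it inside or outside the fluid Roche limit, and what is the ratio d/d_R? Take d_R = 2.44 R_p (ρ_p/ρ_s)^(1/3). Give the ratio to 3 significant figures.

d_R = 2.44 × (24600 km) × (1640/608)^(1/3) = 83550 km
d/d_R = (41000) / (83550) = 0.491
Since d/d_R < 1, the body is inside the Roche limit.

inside; d/d_R ≈ 0.491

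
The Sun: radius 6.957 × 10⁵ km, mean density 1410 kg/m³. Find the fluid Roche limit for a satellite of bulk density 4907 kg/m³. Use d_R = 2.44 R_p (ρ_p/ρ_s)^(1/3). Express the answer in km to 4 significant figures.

d_R = 2.44 × 6.957 × 10⁵ km × (1410/4907)^(1/3)
    = 1.120 × 10⁶ km

1.120 × 10⁶ km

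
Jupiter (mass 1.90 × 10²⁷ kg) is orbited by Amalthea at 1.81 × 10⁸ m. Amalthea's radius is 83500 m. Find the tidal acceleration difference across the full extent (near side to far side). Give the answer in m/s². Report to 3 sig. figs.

7.14 × 10⁻³ m/s²

Δa = 4GMr/d³
   = 4 × (6.674 × 10⁻¹¹) × (1.90 × 10²⁷) × (83500) / (1.81 × 10⁸)³
   = 7.14 × 10⁻³ m/s²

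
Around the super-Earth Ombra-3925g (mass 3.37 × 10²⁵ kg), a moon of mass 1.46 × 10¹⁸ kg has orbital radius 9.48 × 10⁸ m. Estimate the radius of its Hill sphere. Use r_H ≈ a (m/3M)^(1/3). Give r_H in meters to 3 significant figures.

2.31 × 10⁶ m

r_H ≈ a (m/3M)^(1/3)
    = (9.48 × 10⁸) × (1.46 × 10¹⁸ / (3 × 3.37 × 10²⁵))^(1/3)
    = 2.31 × 10⁶ m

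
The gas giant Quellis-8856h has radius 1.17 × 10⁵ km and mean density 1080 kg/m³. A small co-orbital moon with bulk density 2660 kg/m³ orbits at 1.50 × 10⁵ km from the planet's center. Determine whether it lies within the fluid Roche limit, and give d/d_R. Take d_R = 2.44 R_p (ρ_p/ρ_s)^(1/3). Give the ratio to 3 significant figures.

inside; d/d_R ≈ 0.710

d_R = 2.44 × (1.17 × 10⁵ km) × (1080/2660)^(1/3) = 2.114 × 10⁵ km
d/d_R = (1.50 × 10⁵) / (2.114 × 10⁵) = 0.710
Since d/d_R < 1, the body is inside the Roche limit.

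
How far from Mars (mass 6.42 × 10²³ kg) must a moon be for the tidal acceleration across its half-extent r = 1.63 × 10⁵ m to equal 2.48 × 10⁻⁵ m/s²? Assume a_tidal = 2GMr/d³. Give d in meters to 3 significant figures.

2GMr/d³ = a_tidal  ⇒  d = (2GMr / a_tidal)^(1/3)
d = (2 × 6.674×10⁻¹¹ × (6.42 × 10²³) × (1.63 × 10⁵) / (2.48 × 10⁻⁵))^(1/3)
  = 8.26 × 10⁷ m

8.26 × 10⁷ m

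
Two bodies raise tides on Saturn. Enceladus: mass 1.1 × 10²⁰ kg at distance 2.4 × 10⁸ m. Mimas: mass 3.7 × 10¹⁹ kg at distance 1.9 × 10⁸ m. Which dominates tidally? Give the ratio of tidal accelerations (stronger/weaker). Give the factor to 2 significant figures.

Tidal acceleration ∝ M/d³, so compare M/d³ for each.
Enceladus: (1.1 × 10²⁰) / (2.4 × 10⁸)³ = 7.957 × 10⁻⁶
Mimas: (3.7 × 10¹⁹) / (1.9 × 10⁸)³ = 5.394 × 10⁻⁶
Ratio (larger/smaller) = 1.5

Enceladus, by a factor of ≈ 1.5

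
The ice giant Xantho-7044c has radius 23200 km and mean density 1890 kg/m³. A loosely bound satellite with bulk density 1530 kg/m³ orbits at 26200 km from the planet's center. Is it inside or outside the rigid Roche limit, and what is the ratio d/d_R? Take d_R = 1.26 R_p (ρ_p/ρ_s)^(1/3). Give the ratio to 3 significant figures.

d_R = 1.26 × (23200 km) × (1890/1530)^(1/3) = 31370 km
d/d_R = (26200) / (31370) = 0.835
Since d/d_R < 1, the body is inside the Roche limit.

inside; d/d_R ≈ 0.835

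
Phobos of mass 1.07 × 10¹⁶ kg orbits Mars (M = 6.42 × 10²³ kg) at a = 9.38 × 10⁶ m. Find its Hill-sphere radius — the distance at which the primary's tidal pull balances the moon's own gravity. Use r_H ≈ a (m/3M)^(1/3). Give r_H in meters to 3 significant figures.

1.66 × 10⁴ m

r_H ≈ a (m/3M)^(1/3)
    = (9.38 × 10⁶) × (1.07 × 10¹⁶ / (3 × 6.42 × 10²³))^(1/3)
    = 1.66 × 10⁴ m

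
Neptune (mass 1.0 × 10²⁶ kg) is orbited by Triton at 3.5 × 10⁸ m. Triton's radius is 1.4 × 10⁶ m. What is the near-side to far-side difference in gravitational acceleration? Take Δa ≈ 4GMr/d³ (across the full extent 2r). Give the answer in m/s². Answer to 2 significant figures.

8.7 × 10⁻⁴ m/s²

a_tidal = 4GMr/d³
        = 4 × (6.674 × 10⁻¹¹) × (1.0 × 10²⁶) × (1.4 × 10⁶) / (3.5 × 10⁸)³
        = 8.7 × 10⁻⁴ m/s²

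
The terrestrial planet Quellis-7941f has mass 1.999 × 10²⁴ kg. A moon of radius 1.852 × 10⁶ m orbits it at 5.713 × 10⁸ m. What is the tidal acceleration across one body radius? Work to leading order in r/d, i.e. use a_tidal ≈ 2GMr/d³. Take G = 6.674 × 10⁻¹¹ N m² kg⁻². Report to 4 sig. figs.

2.650 × 10⁻⁶ m/s²

a_tidal = 2GMr/d³
        = 2 × (6.674 × 10⁻¹¹) × (1.999 × 10²⁴) × (1.852 × 10⁶) / (5.713 × 10⁸)³
        = 2.650 × 10⁻⁶ m/s²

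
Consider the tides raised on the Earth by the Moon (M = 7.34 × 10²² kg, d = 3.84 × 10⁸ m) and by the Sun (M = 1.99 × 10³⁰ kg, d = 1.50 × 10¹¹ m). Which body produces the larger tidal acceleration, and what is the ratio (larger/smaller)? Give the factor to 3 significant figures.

Tidal acceleration ∝ M/d³, so compare M/d³ for each.
The Moon: (7.34 × 10²²) / (3.84 × 10⁸)³ = 1.296 × 10⁻³
The Sun: (1.99 × 10³⁰) / (1.50 × 10¹¹)³ = 5.896 × 10⁻⁴
Ratio (larger/smaller) = 2.20

The Moon, by a factor of ≈ 2.20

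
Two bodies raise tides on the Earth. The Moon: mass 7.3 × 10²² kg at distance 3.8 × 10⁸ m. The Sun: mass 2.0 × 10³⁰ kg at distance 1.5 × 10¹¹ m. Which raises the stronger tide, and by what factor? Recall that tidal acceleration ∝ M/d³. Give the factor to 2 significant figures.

The tide-raising term goes as M/d³ (the gradient of a 1/d² field).
The Moon: (7.3 × 10²²) / (3.8 × 10⁸)³ = 1.330 × 10⁻³
The Sun: (2.0 × 10³⁰) / (1.5 × 10¹¹)³ = 5.926 × 10⁻⁴
Ratio (larger/smaller) = 2.2

The Moon, by a factor of ≈ 2.2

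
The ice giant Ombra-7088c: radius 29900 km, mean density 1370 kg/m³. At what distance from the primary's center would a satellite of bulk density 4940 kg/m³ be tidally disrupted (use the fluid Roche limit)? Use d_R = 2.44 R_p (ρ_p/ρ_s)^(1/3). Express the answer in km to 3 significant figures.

47600 km

d_R = 2.44 × 29900 km × (1370/4940)^(1/3)
    = 47600 km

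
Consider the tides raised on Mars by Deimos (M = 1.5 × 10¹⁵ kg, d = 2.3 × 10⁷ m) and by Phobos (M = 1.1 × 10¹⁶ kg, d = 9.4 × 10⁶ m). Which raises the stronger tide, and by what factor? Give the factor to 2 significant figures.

Phobos, by a factor of ≈ 110

Compare M/d³ for the two perturbers:
Deimos: (1.5 × 10¹⁵) / (2.3 × 10⁷)³ = 1.233 × 10⁻⁷
Phobos: (1.1 × 10¹⁶) / (9.4 × 10⁶)³ = 1.324 × 10⁻⁵
Ratio (larger/smaller) = 110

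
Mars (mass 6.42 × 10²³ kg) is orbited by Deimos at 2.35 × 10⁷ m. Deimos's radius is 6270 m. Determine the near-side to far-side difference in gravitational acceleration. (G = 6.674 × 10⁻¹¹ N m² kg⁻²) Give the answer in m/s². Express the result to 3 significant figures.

The field gradient is 2GM/d³; across the full diameter 2r the difference is 4GMr/d³.
a_tidal = 4GMr/d³
        = 4 × (6.674 × 10⁻¹¹) × (6.42 × 10²³) × (6270) / (2.35 × 10⁷)³
        = 8.28 × 10⁻⁵ m/s²

8.28 × 10⁻⁵ m/s²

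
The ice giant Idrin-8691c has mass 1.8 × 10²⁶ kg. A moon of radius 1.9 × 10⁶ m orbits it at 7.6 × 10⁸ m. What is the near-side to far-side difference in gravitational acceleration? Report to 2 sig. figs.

a_tidal = 4GMr/d³
        = 4 × (6.674 × 10⁻¹¹) × (1.8 × 10²⁶) × (1.9 × 10⁶) / (7.6 × 10⁸)³
        = 2.1 × 10⁻⁴ m/s²

2.1 × 10⁻⁴ m/s²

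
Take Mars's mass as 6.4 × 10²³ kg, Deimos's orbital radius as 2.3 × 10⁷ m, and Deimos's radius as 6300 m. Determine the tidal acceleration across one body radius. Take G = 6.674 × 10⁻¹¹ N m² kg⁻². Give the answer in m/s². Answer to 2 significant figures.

4.4 × 10⁻⁵ m/s²

a_tidal = 2GMr/d³
        = 2 × (6.674 × 10⁻¹¹) × (6.4 × 10²³) × (6300) / (2.3 × 10⁷)³
        = 4.4 × 10⁻⁵ m/s²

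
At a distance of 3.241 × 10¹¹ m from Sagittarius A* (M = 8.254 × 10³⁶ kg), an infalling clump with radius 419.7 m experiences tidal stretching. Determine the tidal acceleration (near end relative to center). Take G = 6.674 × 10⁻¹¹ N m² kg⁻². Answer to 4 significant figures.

1.358 × 10⁻⁵ m/s²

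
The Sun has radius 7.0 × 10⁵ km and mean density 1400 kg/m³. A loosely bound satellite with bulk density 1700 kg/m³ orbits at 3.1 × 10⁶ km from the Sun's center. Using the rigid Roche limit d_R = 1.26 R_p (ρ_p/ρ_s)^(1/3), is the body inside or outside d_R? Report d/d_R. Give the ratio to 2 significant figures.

outside; d/d_R ≈ 3.7

d_R = 1.26 × (7.0 × 10⁵ km) × (1400/1700)^(1/3) = 8.267 × 10⁵ km
d/d_R = (3.1 × 10⁶) / (8.267 × 10⁵) = 3.7
Since d/d_R > 1, the body is outside the Roche limit.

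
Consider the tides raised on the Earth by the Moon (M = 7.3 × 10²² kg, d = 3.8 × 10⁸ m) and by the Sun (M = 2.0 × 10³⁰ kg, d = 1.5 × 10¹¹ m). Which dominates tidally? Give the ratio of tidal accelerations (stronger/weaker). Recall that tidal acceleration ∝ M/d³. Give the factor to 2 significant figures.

Tidal stretch scales as M/d³; compute that for each body.
The Moon: (7.3 × 10²²) / (3.8 × 10⁸)³ = 1.330 × 10⁻³
The Sun: (2.0 × 10³⁰) / (1.5 × 10¹¹)³ = 5.926 × 10⁻⁴
Ratio (larger/smaller) = 2.2

The Moon, by a factor of ≈ 2.2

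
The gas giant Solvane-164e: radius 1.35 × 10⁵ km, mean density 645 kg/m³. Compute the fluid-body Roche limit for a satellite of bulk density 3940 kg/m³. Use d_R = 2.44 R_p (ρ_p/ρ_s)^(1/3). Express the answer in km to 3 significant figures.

1.80 × 10⁵ km

d_R = 2.44 × 1.35 × 10⁵ km × (645/3940)^(1/3)
    = 1.80 × 10⁵ km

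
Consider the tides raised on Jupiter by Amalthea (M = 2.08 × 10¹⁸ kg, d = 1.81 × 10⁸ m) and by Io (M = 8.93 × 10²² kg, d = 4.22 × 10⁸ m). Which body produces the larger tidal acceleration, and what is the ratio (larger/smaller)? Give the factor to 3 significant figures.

Tidal stretch scales as M/d³; compute that for each body.
Amalthea: (2.08 × 10¹⁸) / (1.81 × 10⁸)³ = 3.508 × 10⁻⁷
Io: (8.93 × 10²²) / (4.22 × 10⁸)³ = 1.188 × 10⁻³
Ratio (larger/smaller) = 3390

Io, by a factor of ≈ 3390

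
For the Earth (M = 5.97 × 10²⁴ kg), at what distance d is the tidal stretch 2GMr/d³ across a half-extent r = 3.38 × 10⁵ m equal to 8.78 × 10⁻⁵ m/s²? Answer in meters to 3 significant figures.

2GMr/d³ = a_tidal  ⇒  d = (2GMr / a_tidal)^(1/3)
d = (2 × 6.674×10⁻¹¹ × (5.97 × 10²⁴) × (3.38 × 10⁵) / (8.78 × 10⁻⁵))^(1/3)
  = 1.45 × 10⁸ m

1.45 × 10⁸ m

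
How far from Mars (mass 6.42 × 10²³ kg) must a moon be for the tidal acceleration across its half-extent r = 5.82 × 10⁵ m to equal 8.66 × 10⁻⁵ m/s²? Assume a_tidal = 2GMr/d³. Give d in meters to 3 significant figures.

8.32 × 10⁷ m

2GMr/d³ = a_tidal  ⇒  d = (2GMr / a_tidal)^(1/3)
d = (2 × 6.674×10⁻¹¹ × (6.42 × 10²³) × (5.82 × 10⁵) / (8.66 × 10⁻⁵))^(1/3)
  = 8.32 × 10⁷ m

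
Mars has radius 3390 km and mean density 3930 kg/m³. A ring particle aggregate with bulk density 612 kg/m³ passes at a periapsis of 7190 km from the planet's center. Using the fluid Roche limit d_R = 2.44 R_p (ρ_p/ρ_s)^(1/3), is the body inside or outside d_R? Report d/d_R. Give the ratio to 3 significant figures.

d_R = 2.44 × (3390 km) × (3930/612)^(1/3) = 15370 km
d/d_R = (7190) / (15370) = 0.468
Since d/d_R < 1, the body is inside the Roche limit.

inside; d/d_R ≈ 0.468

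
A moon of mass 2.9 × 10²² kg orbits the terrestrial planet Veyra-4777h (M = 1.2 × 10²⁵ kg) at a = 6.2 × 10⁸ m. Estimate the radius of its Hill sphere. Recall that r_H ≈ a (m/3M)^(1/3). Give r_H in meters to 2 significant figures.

5.8 × 10⁷ m

r_H ≈ a (m/3M)^(1/3)
    = (6.2 × 10⁸) × (2.9 × 10²² / (3 × 1.2 × 10²⁵))^(1/3)
    = 5.8 × 10⁷ m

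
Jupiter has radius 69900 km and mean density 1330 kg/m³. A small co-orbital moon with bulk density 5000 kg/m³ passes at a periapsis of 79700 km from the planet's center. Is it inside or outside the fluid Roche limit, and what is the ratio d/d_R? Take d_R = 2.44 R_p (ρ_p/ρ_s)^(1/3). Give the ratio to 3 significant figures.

d_R = 2.44 × (69900 km) × (1330/5000)^(1/3) = 1.097 × 10⁵ km
d/d_R = (79700) / (1.097 × 10⁵) = 0.727
Since d/d_R < 1, the body is inside the Roche limit.

inside; d/d_R ≈ 0.727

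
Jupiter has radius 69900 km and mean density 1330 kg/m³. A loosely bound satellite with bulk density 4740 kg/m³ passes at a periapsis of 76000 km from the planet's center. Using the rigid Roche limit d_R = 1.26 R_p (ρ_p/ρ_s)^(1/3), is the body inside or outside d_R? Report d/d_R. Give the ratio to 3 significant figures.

d_R = 1.26 × (69900 km) × (1330/4740)^(1/3) = 57660 km
d/d_R = (76000) / (57660) = 1.32
Since d/d_R > 1, the body is outside the Roche limit.

outside; d/d_R ≈ 1.32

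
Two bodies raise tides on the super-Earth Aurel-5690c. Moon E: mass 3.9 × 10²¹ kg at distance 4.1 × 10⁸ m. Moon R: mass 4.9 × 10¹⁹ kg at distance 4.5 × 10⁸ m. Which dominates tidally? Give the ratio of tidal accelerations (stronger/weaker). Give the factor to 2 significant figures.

Compare M/d³ for the two perturbers:
Moon E: (3.9 × 10²¹) / (4.1 × 10⁸)³ = 5.659 × 10⁻⁵
Moon R: (4.9 × 10¹⁹) / (4.5 × 10⁸)³ = 5.377 × 10⁻⁷
Ratio (larger/smaller) = 110

Moon E, by a factor of ≈ 110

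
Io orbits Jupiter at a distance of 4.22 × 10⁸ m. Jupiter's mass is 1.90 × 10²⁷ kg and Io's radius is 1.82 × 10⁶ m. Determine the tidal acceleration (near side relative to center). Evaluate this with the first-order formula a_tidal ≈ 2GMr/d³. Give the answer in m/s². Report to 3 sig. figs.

Δg = 2GMr/d³
   = 2 × (6.674 × 10⁻¹¹) × (1.90 × 10²⁷) × (1.82 × 10⁶) / (4.22 × 10⁸)³
   = 6.14 × 10⁻³ m/s²

6.14 × 10⁻³ m/s²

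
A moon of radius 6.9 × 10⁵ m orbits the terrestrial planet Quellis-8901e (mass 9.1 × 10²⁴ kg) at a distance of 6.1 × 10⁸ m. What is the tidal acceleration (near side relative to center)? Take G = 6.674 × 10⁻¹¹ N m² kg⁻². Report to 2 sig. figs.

a_tidal = 2GMr/d³
        = 2 × (6.674 × 10⁻¹¹) × (9.1 × 10²⁴) × (6.9 × 10⁵) / (6.1 × 10⁸)³
        = 3.7 × 10⁻⁶ m/s²

3.7 × 10⁻⁶ m/s²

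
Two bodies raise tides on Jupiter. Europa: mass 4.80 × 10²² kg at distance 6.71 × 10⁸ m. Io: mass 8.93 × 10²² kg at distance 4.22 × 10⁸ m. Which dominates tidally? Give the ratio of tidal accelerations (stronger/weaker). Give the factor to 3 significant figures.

Tidal acceleration ∝ M/d³, so compare M/d³ for each.
Europa: (4.80 × 10²²) / (6.71 × 10⁸)³ = 1.589 × 10⁻⁴
Io: (8.93 × 10²²) / (4.22 × 10⁸)³ = 1.188 × 10⁻³
Ratio (larger/smaller) = 7.48

Io, by a factor of ≈ 7.48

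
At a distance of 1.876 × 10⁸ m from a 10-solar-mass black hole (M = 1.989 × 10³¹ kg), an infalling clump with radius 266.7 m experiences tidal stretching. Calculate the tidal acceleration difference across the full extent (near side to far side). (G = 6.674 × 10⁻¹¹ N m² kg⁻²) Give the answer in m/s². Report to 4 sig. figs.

2.145 × 10⁻¹ m/s²

The field gradient is 2GM/d³; across the full diameter 2r the difference is 4GMr/d³.
a_tidal = 4GMr/d³
        = 4 × (6.674 × 10⁻¹¹) × (1.989 × 10³¹) × (266.7) / (1.876 × 10⁸)³
        = 2.145 × 10⁻¹ m/s²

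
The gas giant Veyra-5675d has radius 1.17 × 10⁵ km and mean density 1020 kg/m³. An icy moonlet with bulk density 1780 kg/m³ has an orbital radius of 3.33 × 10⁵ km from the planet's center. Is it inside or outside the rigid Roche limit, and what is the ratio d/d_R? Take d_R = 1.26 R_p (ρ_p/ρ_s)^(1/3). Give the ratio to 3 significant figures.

d_R = 1.26 × (1.17 × 10⁵ km) × (1020/1780)^(1/3) = 1.224 × 10⁵ km
d/d_R = (3.33 × 10⁵) / (1.224 × 10⁵) = 2.72
Since d/d_R > 1, the body is outside the Roche limit.

outside; d/d_R ≈ 2.72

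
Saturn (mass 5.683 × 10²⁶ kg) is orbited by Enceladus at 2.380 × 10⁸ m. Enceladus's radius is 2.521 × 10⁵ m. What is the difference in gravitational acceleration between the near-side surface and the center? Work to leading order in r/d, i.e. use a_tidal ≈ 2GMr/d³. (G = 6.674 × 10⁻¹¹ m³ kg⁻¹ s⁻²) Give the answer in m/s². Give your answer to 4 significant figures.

1.419 × 10⁻³ m/s²

a_tidal = 2GMr/d³
        = 2 × (6.674 × 10⁻¹¹) × (5.683 × 10²⁶) × (2.521 × 10⁵) / (2.380 × 10⁸)³
        = 1.419 × 10⁻³ m/s²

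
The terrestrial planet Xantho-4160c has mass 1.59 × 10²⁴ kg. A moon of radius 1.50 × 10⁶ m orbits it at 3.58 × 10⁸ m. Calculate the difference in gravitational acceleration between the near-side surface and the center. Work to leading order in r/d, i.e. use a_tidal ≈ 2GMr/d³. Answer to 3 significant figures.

Δa = 2GMr/d³
   = 2 × (6.674 × 10⁻¹¹) × (1.59 × 10²⁴) × (1.50 × 10⁶) / (3.58 × 10⁸)³
   = 6.94 × 10⁻⁶ m/s²

6.94 × 10⁻⁶ m/s²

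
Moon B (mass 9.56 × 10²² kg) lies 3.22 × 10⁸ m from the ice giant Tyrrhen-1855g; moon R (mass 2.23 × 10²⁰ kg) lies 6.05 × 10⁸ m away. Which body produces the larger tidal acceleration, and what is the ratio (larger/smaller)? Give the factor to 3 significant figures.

Moon B, by a factor of ≈ 2840

Tidal stretch scales as M/d³; compute that for each body.
Moon B: (9.56 × 10²²) / (3.22 × 10⁸)³ = 2.863 × 10⁻³
Moon R: (2.23 × 10²⁰) / (6.05 × 10⁸)³ = 1.007 × 10⁻⁶
Ratio (larger/smaller) = 2840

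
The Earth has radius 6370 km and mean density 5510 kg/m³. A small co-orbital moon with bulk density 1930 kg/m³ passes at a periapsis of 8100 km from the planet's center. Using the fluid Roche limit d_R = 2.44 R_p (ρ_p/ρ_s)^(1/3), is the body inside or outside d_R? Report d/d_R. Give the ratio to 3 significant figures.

inside; d/d_R ≈ 0.367

d_R = 2.44 × (6370 km) × (5510/1930)^(1/3) = 22050 km
d/d_R = (8100) / (22050) = 0.367
Since d/d_R < 1, the body is inside the Roche limit.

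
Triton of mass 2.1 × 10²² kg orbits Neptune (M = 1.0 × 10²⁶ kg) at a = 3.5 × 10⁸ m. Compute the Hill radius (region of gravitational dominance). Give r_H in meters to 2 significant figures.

r_H ≈ a (m/3M)^(1/3)
    = (3.5 × 10⁸) × (2.1 × 10²² / (3 × 1.0 × 10²⁶))^(1/3)
    = 1.4 × 10⁷ m

1.4 × 10⁷ m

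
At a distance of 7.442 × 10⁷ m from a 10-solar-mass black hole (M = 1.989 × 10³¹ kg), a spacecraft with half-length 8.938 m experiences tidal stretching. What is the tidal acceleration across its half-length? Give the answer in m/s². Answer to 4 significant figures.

Since r ≪ d, expand the inverse-square field across one radius to get the leading 2GMr/d³ term.
Δa = 2GMr/d³
   = 2 × (6.674 × 10⁻¹¹) × (1.989 × 10³¹) × (8.938) / (7.442 × 10⁷)³
   = 5.757 × 10⁻² m/s²

5.757 × 10⁻² m/s²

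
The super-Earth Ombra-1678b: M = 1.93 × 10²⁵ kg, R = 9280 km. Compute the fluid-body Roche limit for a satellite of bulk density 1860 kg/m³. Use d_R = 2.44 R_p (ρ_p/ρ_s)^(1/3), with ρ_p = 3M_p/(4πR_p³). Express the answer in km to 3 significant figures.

ρ_p = 3M_p/(4πR_p³) = 3 × (1.93 × 10²⁵) / (4π × (9.28 × 10⁶ m)³) = 5770 kg/m³
d_R = 2.44 × 9280 km × (5770/1860)^(1/3)
    = 33000 km

33000 km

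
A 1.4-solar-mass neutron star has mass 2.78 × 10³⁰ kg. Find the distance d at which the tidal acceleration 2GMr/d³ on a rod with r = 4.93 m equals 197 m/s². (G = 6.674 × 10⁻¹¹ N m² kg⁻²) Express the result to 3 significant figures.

2.10 × 10⁶ m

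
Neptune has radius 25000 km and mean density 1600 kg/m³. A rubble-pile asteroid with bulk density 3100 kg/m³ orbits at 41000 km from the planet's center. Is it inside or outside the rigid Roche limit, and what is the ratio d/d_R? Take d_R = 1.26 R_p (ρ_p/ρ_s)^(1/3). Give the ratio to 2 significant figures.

outside; d/d_R ≈ 1.6

d_R = 1.26 × (25000 km) × (1600/3100)^(1/3) = 25270 km
d/d_R = (41000) / (25270) = 1.6
Since d/d_R > 1, the body is outside the Roche limit.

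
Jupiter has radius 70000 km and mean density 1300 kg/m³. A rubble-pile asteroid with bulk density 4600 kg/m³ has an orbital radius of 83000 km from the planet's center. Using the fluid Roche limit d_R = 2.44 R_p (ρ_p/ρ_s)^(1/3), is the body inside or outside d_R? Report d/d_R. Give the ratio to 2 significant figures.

inside; d/d_R ≈ 0.74

d_R = 2.44 × (70000 km) × (1300/4600)^(1/3) = 1.121 × 10⁵ km
d/d_R = (83000) / (1.121 × 10⁵) = 0.74
Since d/d_R < 1, the body is inside the Roche limit.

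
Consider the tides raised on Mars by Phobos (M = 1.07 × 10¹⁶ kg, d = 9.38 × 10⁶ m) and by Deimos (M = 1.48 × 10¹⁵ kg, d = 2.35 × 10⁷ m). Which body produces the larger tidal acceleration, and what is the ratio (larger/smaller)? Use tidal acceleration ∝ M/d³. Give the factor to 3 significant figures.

Phobos, by a factor of ≈ 114

Tidal acceleration ∝ M/d³, so compare M/d³ for each.
Phobos: (1.07 × 10¹⁶) / (9.38 × 10⁶)³ = 1.297 × 10⁻⁵
Deimos: (1.48 × 10¹⁵) / (2.35 × 10⁷)³ = 1.140 × 10⁻⁷
Ratio (larger/smaller) = 114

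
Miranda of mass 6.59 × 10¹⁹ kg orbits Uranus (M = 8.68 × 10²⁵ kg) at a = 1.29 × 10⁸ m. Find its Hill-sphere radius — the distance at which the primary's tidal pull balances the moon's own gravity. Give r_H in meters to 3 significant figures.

8.16 × 10⁵ m

r_H ≈ a (m/3M)^(1/3)
    = (1.29 × 10⁸) × (6.59 × 10¹⁹ / (3 × 8.68 × 10²⁵))^(1/3)
    = 8.16 × 10⁵ m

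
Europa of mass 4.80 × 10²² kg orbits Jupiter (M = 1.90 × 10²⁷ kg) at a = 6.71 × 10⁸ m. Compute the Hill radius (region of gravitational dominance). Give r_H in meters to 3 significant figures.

r_H ≈ a (m/3M)^(1/3)
    = (6.71 × 10⁸) × (4.80 × 10²² / (3 × 1.90 × 10²⁷))^(1/3)
    = 1.37 × 10⁷ m

1.37 × 10⁷ m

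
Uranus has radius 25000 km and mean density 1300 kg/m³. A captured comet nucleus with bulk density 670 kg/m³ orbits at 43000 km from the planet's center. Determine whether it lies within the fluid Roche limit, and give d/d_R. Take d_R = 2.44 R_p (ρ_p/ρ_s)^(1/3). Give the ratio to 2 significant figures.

inside; d/d_R ≈ 0.57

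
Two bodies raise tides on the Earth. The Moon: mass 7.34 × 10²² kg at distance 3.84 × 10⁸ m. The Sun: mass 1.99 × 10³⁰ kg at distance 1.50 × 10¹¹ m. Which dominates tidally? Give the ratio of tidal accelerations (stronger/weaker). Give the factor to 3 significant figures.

The Moon, by a factor of ≈ 2.20

Tidal acceleration ∝ M/d³, so compare M/d³ for each.
The Moon: (7.34 × 10²²) / (3.84 × 10⁸)³ = 1.296 × 10⁻³
The Sun: (1.99 × 10³⁰) / (1.50 × 10¹¹)³ = 5.896 × 10⁻⁴
Ratio (larger/smaller) = 2.20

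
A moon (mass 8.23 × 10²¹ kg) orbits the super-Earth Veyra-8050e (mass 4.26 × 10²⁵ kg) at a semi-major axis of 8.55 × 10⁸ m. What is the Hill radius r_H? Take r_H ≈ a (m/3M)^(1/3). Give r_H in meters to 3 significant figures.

r_H ≈ a (m/3M)^(1/3)
    = (8.55 × 10⁸) × (8.23 × 10²¹ / (3 × 4.26 × 10²⁵))^(1/3)
    = 3.43 × 10⁷ m

3.43 × 10⁷ m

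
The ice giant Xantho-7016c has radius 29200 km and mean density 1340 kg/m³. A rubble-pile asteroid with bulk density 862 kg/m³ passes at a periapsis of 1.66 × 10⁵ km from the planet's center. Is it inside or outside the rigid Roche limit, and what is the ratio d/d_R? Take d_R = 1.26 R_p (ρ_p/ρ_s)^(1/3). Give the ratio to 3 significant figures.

outside; d/d_R ≈ 3.89

d_R = 1.26 × (29200 km) × (1340/862)^(1/3) = 42620 km
d/d_R = (1.66 × 10⁵) / (42620) = 3.89
Since d/d_R > 1, the body is outside the Roche limit.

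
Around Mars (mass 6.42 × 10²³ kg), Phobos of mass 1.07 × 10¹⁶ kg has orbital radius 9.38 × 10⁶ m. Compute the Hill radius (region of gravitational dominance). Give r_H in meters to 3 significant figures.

r_H ≈ a (m/3M)^(1/3)
    = (9.38 × 10⁶) × (1.07 × 10¹⁶ / (3 × 6.42 × 10²³))^(1/3)
    = 1.66 × 10⁴ m

1.66 × 10⁴ m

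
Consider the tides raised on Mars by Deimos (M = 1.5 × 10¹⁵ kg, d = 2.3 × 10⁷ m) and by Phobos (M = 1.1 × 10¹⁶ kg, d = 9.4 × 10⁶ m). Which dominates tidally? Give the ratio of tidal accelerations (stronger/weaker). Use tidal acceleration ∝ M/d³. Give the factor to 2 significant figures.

The tide-raising term goes as M/d³ (the gradient of a 1/d² field).
Deimos: (1.5 × 10¹⁵) / (2.3 × 10⁷)³ = 1.233 × 10⁻⁷
Phobos: (1.1 × 10¹⁶) / (9.4 × 10⁶)³ = 1.324 × 10⁻⁵
Ratio (larger/smaller) = 110

Phobos, by a factor of ≈ 110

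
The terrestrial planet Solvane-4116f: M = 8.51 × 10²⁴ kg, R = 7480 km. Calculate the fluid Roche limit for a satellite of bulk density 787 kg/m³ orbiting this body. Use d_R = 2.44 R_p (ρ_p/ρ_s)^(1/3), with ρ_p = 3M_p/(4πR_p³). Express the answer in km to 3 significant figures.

ρ_p = 3M_p/(4πR_p³) = 3 × (8.51 × 10²⁴) / (4π × (7.48 × 10⁶ m)³) = 4850 kg/m³
d_R = 2.44 × 7480 km × (4850/787)^(1/3)
    = 33500 km

33500 km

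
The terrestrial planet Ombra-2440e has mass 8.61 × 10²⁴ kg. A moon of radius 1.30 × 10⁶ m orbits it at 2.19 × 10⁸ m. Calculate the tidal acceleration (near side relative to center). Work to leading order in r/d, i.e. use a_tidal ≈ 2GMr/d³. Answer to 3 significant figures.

1.42 × 10⁻⁴ m/s²

Δa = 2GMr/d³
   = 2 × (6.674 × 10⁻¹¹) × (8.61 × 10²⁴) × (1.30 × 10⁶) / (2.19 × 10⁸)³
   = 1.42 × 10⁻⁴ m/s²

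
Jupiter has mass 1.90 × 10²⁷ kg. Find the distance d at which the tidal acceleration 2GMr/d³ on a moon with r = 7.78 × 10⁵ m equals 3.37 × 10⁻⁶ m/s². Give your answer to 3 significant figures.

2GMr/d³ = a_tidal  ⇒  d = (2GMr / a_tidal)^(1/3)
d = (2 × 6.674×10⁻¹¹ × (1.90 × 10²⁷) × (7.78 × 10⁵) / (3.37 × 10⁻⁶))^(1/3)
  = 3.88 × 10⁹ m

3.88 × 10⁹ m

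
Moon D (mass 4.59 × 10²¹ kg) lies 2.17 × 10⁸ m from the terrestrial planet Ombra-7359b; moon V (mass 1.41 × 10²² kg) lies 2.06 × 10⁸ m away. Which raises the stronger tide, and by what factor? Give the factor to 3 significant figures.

Moon V, by a factor of ≈ 3.59

Tidal acceleration ∝ M/d³, so compare M/d³ for each.
Moon D: (4.59 × 10²¹) / (2.17 × 10⁸)³ = 4.492 × 10⁻⁴
Moon V: (1.41 × 10²²) / (2.06 × 10⁸)³ = 1.613 × 10⁻³
Ratio (larger/smaller) = 3.59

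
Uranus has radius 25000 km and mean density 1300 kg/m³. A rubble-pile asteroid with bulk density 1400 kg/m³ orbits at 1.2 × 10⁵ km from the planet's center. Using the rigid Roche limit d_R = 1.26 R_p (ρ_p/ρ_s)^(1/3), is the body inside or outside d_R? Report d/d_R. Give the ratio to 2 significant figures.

d_R = 1.26 × (25000 km) × (1300/1400)^(1/3) = 30730 km
d/d_R = (1.2 × 10⁵) / (30730) = 3.9
Since d/d_R > 1, the body is outside the Roche limit.

outside; d/d_R ≈ 3.9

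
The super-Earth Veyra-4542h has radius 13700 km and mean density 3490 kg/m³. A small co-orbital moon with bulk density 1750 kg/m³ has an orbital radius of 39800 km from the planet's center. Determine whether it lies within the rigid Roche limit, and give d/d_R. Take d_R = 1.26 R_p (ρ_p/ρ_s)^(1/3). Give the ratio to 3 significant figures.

d_R = 1.26 × (13700 km) × (3490/1750)^(1/3) = 21730 km
d/d_R = (39800) / (21730) = 1.83
Since d/d_R > 1, the body is outside the Roche limit.

outside; d/d_R ≈ 1.83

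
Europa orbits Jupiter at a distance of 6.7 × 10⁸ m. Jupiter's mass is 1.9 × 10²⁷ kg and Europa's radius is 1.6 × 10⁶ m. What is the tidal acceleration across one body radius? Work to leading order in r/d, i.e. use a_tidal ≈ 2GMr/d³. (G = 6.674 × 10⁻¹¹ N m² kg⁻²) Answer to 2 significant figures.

Δa = 2GMr/d³
   = 2 × (6.674 × 10⁻¹¹) × (1.9 × 10²⁷) × (1.6 × 10⁶) / (6.7 × 10⁸)³
   = 1.3 × 10⁻³ m/s²

1.3 × 10⁻³ m/s²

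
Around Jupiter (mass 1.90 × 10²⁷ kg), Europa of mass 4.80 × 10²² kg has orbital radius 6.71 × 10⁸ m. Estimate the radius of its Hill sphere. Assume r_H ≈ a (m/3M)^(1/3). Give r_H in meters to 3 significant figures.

1.37 × 10⁷ m

r_H ≈ a (m/3M)^(1/3)
    = (6.71 × 10⁸) × (4.80 × 10²² / (3 × 1.90 × 10²⁷))^(1/3)
    = 1.37 × 10⁷ m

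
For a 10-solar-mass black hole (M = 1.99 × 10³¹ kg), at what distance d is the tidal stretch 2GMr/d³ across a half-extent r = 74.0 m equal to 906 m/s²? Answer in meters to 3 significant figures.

2GMr/d³ = a_tidal  ⇒  d = (2GMr / a_tidal)^(1/3)
d = (2 × 6.674×10⁻¹¹ × (1.99 × 10³¹) × (74.0) / (906))^(1/3)
  = 6.01 × 10⁶ m

6.01 × 10⁶ m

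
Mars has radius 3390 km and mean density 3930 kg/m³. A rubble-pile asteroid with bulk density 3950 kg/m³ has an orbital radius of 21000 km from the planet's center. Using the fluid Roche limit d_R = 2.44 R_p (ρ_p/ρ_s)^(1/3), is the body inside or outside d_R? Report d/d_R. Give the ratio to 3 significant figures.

d_R = 2.44 × (3390 km) × (3930/3950)^(1/3) = 8258 km
d/d_R = (21000) / (8258) = 2.54
Since d/d_R > 1, the body is outside the Roche limit.

outside; d/d_R ≈ 2.54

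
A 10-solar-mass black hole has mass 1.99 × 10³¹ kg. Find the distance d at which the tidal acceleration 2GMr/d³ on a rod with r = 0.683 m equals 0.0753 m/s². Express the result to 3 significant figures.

2.89 × 10⁷ m

2GMr/d³ = a_tidal  ⇒  d = (2GMr / a_tidal)^(1/3)
d = (2 × 6.674×10⁻¹¹ × (1.99 × 10³¹) × (0.683) / (0.0753))^(1/3)
  = 2.89 × 10⁷ m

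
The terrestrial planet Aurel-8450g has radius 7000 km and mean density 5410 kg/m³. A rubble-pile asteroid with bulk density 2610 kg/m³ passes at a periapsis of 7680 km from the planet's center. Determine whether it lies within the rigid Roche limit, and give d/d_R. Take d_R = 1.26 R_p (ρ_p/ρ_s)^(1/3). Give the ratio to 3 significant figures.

inside; d/d_R ≈ 0.683

d_R = 1.26 × (7000 km) × (5410/2610)^(1/3) = 11250 km
d/d_R = (7680) / (11250) = 0.683
Since d/d_R < 1, the body is inside the Roche limit.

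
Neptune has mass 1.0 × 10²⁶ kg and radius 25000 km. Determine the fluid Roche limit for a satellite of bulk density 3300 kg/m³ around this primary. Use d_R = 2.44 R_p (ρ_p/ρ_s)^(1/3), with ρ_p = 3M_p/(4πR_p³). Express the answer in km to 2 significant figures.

ρ_p = 3M_p/(4πR_p³) = 3 × (1.0 × 10²⁶) / (4π × (2.5 × 10⁷ m)³) = 1500 kg/m³
d_R = 2.44 × 25000 km × (1500/3300)^(1/3)
    = 47000 km

47000 km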